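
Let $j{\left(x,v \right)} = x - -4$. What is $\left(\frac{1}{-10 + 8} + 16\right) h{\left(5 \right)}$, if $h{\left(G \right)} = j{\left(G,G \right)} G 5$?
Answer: $\frac{6975}{2} \approx 3487.5$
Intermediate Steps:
$j{\left(x,v \right)} = 4 + x$ ($j{\left(x,v \right)} = x + 4 = 4 + x$)
$h{\left(G \right)} = 5 G \left(4 + G\right)$ ($h{\left(G \right)} = \left(4 + G\right) G 5 = G \left(4 + G\right) 5 = 5 G \left(4 + G\right)$)
$\left(\frac{1}{-10 + 8} + 16\right) h{\left(5 \right)} = \left(\frac{1}{-10 + 8} + 16\right) 5 \cdot 5 \left(4 + 5\right) = \left(\frac{1}{-2} + 16\right) 5 \cdot 5 \cdot 9 = \left(- \frac{1}{2} + 16\right) 225 = \frac{31}{2} \cdot 225 = \frac{6975}{2}$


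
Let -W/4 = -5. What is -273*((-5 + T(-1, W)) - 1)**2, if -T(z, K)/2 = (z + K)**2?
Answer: -144685632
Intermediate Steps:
W = 20 (W = -4*(-5) = 20)
T(z, K) = -2*(K + z)**2 (T(z, K) = -2*(z + K)**2 = -2*(K + z)**2)
-273*((-5 + T(-1, W)) - 1)**2 = -273*((-5 - 2*(20 - 1)**2) - 1)**2 = -273*((-5 - 2*19**2) - 1)**2 = -273*((-5 - 2*361) - 1)**2 = -273*((-5 - 722) - 1)**2 = -273*(-727 - 1)**2 = -273*(-728)**2 = -273*529984 = -144685632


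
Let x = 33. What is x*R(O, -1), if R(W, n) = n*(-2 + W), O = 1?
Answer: 33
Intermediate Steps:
x*R(O, -1) = 33*(-(-2 + 1)) = 33*(-1*(-1)) = 33*1 = 33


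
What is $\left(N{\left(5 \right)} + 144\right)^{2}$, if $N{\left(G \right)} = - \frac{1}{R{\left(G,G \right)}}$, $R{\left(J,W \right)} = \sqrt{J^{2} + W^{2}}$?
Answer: $\frac{\left(1440 - \sqrt{2}\right)^{2}}{100} \approx 20695.0$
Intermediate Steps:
$N{\left(G \right)} = - \frac{\sqrt{2}}{2 \sqrt{G^{2}}}$ ($N{\left(G \right)} = - \frac{1}{\sqrt{G^{2} + G^{2}}} = - \frac{1}{\sqrt{2 G^{2}}} = - \frac{1}{\sqrt{2} \sqrt{G^{2}}} = - \frac{\sqrt{2}}{2 \sqrt{G^{2}}}$)
$\left(N{\left(5 \right)} + 144\right)^{2} = \left(- \frac{\sqrt{2}}{2 \cdot 5} + 144\right)^{2} = \left(\left(- \frac{1}{2}\right) \sqrt{2} \cdot \frac{1}{5} + 144\right)^{2} = \left(- \frac{\sqrt{2}}{10} + 144\right)^{2} = \left(144 - \frac{\sqrt{2}}{10}\right)^{2}$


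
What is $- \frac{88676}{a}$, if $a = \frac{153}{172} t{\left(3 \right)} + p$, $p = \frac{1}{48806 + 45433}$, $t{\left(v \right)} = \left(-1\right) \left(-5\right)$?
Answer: $- \frac{205336980144}{10299001} \approx -19938.0$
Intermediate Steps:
$t{\left(v \right)} = 5$
$p = \frac{1}{94239} \approx 1.0611 \cdot 10^{-5}$
$a = \frac{72093007}{16209108}$ ($a = \frac{153}{172} \cdot 5 + \frac{1}{94239} = \frac{765}{172} + \frac{1}{94239} = \frac{72093007}{16209108} \approx 4.4477$)
$- \frac{88676}{a} = - \frac{88676}{\frac{72093007}{16209108}} = \left(-88676\right) \frac{16209108}{72093007} = - \frac{205336980144}{10299001}$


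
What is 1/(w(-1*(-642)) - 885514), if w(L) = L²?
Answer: -1/473350 ≈ -2.1126e-6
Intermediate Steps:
1/(w(-1*(-642)) - 885514) = 1/((-1*(-642))² - 885514) = 1/(642² - 885514) = 1/(412164 - 885514) = 1/(-473350) = -1/473350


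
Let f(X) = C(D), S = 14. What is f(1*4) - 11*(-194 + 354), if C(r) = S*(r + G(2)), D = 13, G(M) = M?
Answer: -1550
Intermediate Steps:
C(r) = 28 + 14*r (C(r) = 14*(r + 2) = 14*(2 + r) = 28 + 14*r)
f(X) = 210 (f(X) = 28 + 14*13 = 28 + 182 = 210)
f(1*4) - 11*(-194 + 354) = 210 - 11*(-194 + 354) = 210 - 11*160 = 210 - 1*1760 = 210 - 1760 = -1550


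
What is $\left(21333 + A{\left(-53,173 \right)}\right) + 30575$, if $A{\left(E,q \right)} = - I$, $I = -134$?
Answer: $52042$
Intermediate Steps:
$A{\left(E,q \right)} = 134$ ($A{\left(E,q \right)} = \left(-1\right) \left(-134\right) = 134$)
$\left(21333 + A{\left(-53,173 \right)}\right) + 30575 = \left(21333 + 134\right) + 30575 = 21467 + 30575 = 52042$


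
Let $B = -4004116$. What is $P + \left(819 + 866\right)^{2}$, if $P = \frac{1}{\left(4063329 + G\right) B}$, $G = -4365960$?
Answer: $\frac{3440486625454013101}{1211769629196} \approx 2.8392 \cdot 10^{6}$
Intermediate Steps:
$P = \frac{1}{1211769629196}$ ($P = \frac{1}{\left(4063329 - 4365960\right) \left(-4004116\right)} = \frac{1}{-302631} \left(- \frac{1}{4004116}\right) = \left(- \frac{1}{302631}\right) \left(- \frac{1}{4004116}\right) = \frac{1}{1211769629196} \approx 8.2524 \cdot 10^{-13}$)
$P + \left(819 + 866\right)^{2} = \frac{1}{1211769629196} + \left(819 + 866\right)^{2} = \frac{1}{1211769629196} + 1685^{2} = \frac{1}{1211769629196} + 2839225 = \frac{3440486625454013101}{1211769629196}$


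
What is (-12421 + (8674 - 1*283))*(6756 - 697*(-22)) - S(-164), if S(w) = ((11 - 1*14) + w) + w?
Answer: -89022369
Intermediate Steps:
S(w) = -3 + 2*w (S(w) = ((11 - 14) + w) + w = (-3 + w) + w = -3 + 2*w)
(-12421 + (8674 - 1*283))*(6756 - 697*(-22)) - S(-164) = (-12421 + (8674 - 1*283))*(6756 - 697*(-22)) - (-3 + 2*(-164)) = (-12421 + (8674 - 283))*(6756 + 15334) - (-3 - 328) = (-12421 + 8391)*22090 - 1*(-331) = -4030*22090 + 331 = -89022700 + 331 = -89022369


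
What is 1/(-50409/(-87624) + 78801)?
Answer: 9736/767212137 ≈ 1.2690e-5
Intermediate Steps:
1/(-50409/(-87624) + 78801) = 1/(-50409*(-1/87624) + 78801) = 1/(5601/9736 + 78801) = 1/(767212137/9736) = 9736/767212137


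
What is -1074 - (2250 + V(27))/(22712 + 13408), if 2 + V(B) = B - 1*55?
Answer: -646585/602 ≈ -1074.1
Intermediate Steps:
V(B) = -57 + B (V(B) = -2 + (B - 1*55) = -2 + (B - 55) = -2 + (-55 + B) = -57 + B)
-1074 - (2250 + V(27))/(22712 + 13408) = -1074 - (2250 + (-57 + 27))/(22712 + 13408) = -1074 - (2250 - 30)/36120 = -1074 - 2220/36120 = -1074 - 1*37/602 = -1074 - 37/602 = -646585/602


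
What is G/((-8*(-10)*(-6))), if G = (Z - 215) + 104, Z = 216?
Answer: -7/32 ≈ -0.21875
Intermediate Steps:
G = 105 (G = (216 - 215) + 104 = 1 + 104 = 105)
G/((-8*(-10)*(-6))) = 105/((-8*(-10)*(-6))) = 105/((80*(-6))) = 105/(-480) = 105*(-1/480) = -7/32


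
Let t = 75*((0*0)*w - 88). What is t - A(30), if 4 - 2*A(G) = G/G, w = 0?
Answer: -13203/2 ≈ -6601.5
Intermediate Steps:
A(G) = 3/2 (A(G) = 2 - G/(2*G) = 2 - ½*1 = 2 - ½ = 3/2)
t = -6600 (t = 75*((0*0)*0 - 88) = 75*(0*0 - 88) = 75*(0 - 88) = 75*(-88) = -6600)
t - A(30) = -6600 - 1*3/2 = -6600 - 3/2 = -13203/2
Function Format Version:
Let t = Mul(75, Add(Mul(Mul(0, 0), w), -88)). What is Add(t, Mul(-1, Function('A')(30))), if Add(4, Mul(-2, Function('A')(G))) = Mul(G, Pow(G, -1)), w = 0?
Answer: Rational(-13203, 2) ≈ -6601.5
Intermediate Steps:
Function('A')(G) = Rational(3, 2) (Function('A')(G) = Add(2, Mul(Rational(-1, 2), Mul(G, Pow(G, -1)))) = Add(2, Mul(Rational(-1, 2), 1)) = Add(2, Rational(-1, 2)) = Rational(3, 2))
t = -6600 (t = Mul(75, Add(Mul(Mul(0, 0), 0), -88)) = Mul(75, Add(Mul(0, 0), -88)) = Mul(75, Add(0, -88)) = Mul(75, -88) = -6600)
Add(t, Mul(-1, Function('A')(30))) = Add(-6600, Mul(-1, Rational(3, 2))) = Add(-6600, Rational(-3, 2)) = Rational(-13203, 2)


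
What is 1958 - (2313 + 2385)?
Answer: -2740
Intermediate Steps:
1958 - (2313 + 2385) = 1958 - 1*4698 = 1958 - 4698 = -2740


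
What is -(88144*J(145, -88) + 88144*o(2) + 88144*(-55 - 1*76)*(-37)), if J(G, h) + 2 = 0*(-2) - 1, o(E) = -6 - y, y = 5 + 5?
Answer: -425559232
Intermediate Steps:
y = 10
o(E) = -16 (o(E) = -6 - 1*10 = -6 - 10 = -16)
J(G, h) = -3 (J(G, h) = -2 + (0*(-2) - 1) = -2 + (0 - 1) = -2 - 1 = -3)
-(88144*J(145, -88) + 88144*o(2) + 88144*(-55 - 1*76)*(-37)) = -(-1674736 + 88144*(-55 - 1*76)*(-37)) = -(-1674736 + 88144*(-55 - 76)*(-37)) = -(-1674736 + 427233968) = -88144/(1/(-3 + (-16 + 4847))) = -88144/(1/(-3 + 4831)) = -88144/(1/4828) = -88144/1/4828 = -88144*4828 = -425559232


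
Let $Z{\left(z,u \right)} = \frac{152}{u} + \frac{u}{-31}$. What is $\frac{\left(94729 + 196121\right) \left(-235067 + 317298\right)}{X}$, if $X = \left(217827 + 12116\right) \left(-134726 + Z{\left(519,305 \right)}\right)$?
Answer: $- \frac{10768293354250}{13949028299969} \approx -0.77197$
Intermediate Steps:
$Z{\left(z,u \right)} = \frac{152}{u} - \frac{u}{31}$ ($Z{\left(z,u \right)} = \frac{152}{u} + u \left(- \frac{1}{31}\right) = \frac{152}{u} - \frac{u}{31}$)
$X = - \frac{292929594299349}{9455}$ ($X = \left(217827 + 12116\right) \left(-134726 + \left(\frac{152}{305} - \frac{305}{31}\right)\right) = 229943 \left(-134726 + \left(152 \cdot \frac{1}{305} - \frac{305}{31}\right)\right) = 229943 \left(-134726 + \left(\frac{152}{305} - \frac{305}{31}\right)\right) = 229943 \left(-134726 - \frac{88313}{9455}\right) = 229943 \left(- \frac{1273922643}{9455}\right) = - \frac{292929594299349}{9455} \approx -3.0981 \cdot 10^{10}$)
$\frac{\left(94729 + 196121\right) \left(-235067 + 317298\right)}{X} = \frac{\left(94729 + 196121\right) \left(-235067 + 317298\right)}{- \frac{292929594299349}{9455}} = 290850 \cdot 82231 \left(- \frac{9455}{292929594299349}\right) = 23916886350 \left(- \frac{9455}{292929594299349}\right) = - \frac{10768293354250}{13949028299969}$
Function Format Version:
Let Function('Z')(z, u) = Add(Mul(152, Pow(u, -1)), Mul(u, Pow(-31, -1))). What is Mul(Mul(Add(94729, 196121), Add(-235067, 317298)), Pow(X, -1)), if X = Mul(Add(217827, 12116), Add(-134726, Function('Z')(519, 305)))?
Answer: Rational(-10768293354250, 13949028299969) ≈ -0.77197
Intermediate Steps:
Function('Z')(z, u) = Add(Mul(152, Pow(u, -1)), Mul(Rational(-1, 31), u)) (Function('Z')(z, u) = Add(Mul(152, Pow(u, -1)), Mul(u, Rational(-1, 31))) = Add(Mul(152, Pow(u, -1)), Mul(Rational(-1, 31), u)))
X = Rational(-292929594299349, 9455) (X = Mul(Add(217827, 12116), Add(-134726, Add(Mul(152, Pow(305, -1)), Mul(Rational(-1, 31), 305)))) = Mul(229943, Add(-134726, Add(Mul(152, Rational(1, 305)), Rational(-305, 31)))) = Mul(229943, Add(-134726, Add(Rational(152, 305), Rational(-305, 31)))) = Mul(229943, Add(-134726, Rational(-88313, 9455))) = Mul(229943, Rational(-1273922643, 9455)) = Rational(-292929594299349, 9455) ≈ -3.0981e+10)
Mul(Mul(Add(94729, 196121), Add(-235067, 317298)), Pow(X, -1)) = Mul(Mul(Add(94729, 196121), Add(-235067, 317298)), Pow(Rational(-292929594299349, 9455), -1)) = Mul(Mul(290850, 82231), Rational(-9455, 292929594299349)) = Mul(23916886350, Rational(-9455, 292929594299349)) = Rational(-10768293354250, 13949028299969)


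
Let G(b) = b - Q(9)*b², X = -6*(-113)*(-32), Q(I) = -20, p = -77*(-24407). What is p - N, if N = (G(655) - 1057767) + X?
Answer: -5622353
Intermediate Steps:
p = 1879339
X = -21696 (X = 678*(-32) = -21696)
G(b) = b + 20*b² (G(b) = b - (-20)*b² = b + 20*b²)
N = 7501692 (N = (655*(1 + 20*655) - 1057767) - 21696 = (655*(1 + 13100) - 1057767) - 21696 = (655*13101 - 1057767) - 21696 = (8581155 - 1057767) - 21696 = 7523388 - 21696 = 7501692)
p - N = 1879339 - 1*7501692 = 1879339 - 7501692 = -5622353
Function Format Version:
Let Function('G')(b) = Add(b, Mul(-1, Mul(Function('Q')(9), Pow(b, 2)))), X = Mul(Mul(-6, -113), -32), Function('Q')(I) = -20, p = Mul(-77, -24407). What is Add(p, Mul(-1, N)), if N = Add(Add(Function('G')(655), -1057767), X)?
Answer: -5622353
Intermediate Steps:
p = 1879339
X = -21696 (X = Mul(678, -32) = -21696)
Function('G')(b) = Add(b, Mul(20, Pow(b, 2))) (Function('G')(b) = Add(b, Mul(-1, Mul(-20, Pow(b, 2)))) = Add(b, Mul(20, Pow(b, 2))))
N = 7501692 (N = Add(Add(Mul(655, Add(1, Mul(20, 655))), -1057767), -21696) = Add(Add(Mul(655, Add(1, 13100)), -1057767), -21696) = Add(Add(Mul(655, 13101), -1057767), -21696) = Add(Add(8581155, -1057767), -21696) = Add(7523388, -21696) = 7501692)
Add(p, Mul(-1, N)) = Add(1879339, Mul(-1, 7501692)) = Add(1879339, -7501692) = -5622353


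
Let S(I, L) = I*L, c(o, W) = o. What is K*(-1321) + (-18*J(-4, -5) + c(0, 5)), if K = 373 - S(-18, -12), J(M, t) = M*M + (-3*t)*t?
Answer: -206335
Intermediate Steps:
J(M, t) = M² - 3*t²
K = 157 (K = 373 - (-18)*(-12) = 373 - 1*216 = 373 - 216 = 157)
K*(-1321) + (-18*J(-4, -5) + c(0, 5)) = 157*(-1321) + (-18*((-4)² - 3*(-5)²) + 0) = -207397 + (-18*(16 - 3*25) + 0) = -207397 + (-18*(16 - 75) + 0) = -207397 + (-18*(-59) + 0) = -207397 + (1062 + 0) = -207397 + 1062 = -206335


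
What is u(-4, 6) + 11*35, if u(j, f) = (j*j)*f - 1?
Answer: 480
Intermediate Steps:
u(j, f) = -1 + f*j² (u(j, f) = j²*f - 1 = f*j² - 1 = -1 + f*j²)
u(-4, 6) + 11*35 = (-1 + 6*(-4)²) + 11*35 = (-1 + 6*16) + 385 = (-1 + 96) + 385 = 95 + 385 = 480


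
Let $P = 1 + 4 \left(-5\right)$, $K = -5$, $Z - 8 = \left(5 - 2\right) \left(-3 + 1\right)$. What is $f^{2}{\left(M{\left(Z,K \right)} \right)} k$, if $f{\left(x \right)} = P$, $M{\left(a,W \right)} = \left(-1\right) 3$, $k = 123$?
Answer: $44403$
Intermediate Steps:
$Z = 2$ ($Z = 8 + \left(5 - 2\right) \left(-3 + 1\right) = 8 + 3 \left(-2\right) = 8 - 6 = 2$)
$P = -19$ ($P = 1 - 20 = -19$)
$M{\left(a,W \right)} = -3$
$f{\left(x \right)} = -19$
$f^{2}{\left(M{\left(Z,K \right)} \right)} k = \left(-19\right)^{2} \cdot 123 = 361 \cdot 123 = 44403$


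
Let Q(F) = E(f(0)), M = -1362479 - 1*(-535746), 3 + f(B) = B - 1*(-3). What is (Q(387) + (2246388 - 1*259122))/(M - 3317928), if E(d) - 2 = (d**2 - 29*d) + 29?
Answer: -1987297/4144661 ≈ -0.47948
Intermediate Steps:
f(B) = B (f(B) = -3 + (B - 1*(-3)) = -3 + (B + 3) = -3 + (3 + B) = B)
M = -826733 (M = -1362479 + 535746 = -826733)
E(d) = 31 + d**2 - 29*d (E(d) = 2 + ((d**2 - 29*d) + 29) = 2 + (29 + d**2 - 29*d) = 31 + d**2 - 29*d)
Q(F) = 31 (Q(F) = 31 + 0**2 - 29*0 = 31 + 0 + 0 = 31)
(Q(387) + (2246388 - 1*259122))/(M - 3317928) = (31 + (2246388 - 1*259122))/(-826733 - 3317928) = (31 + (2246388 - 259122))/(-4144661) = (31 + 1987266)*(-1/4144661) = 1987297*(-1/4144661) = -1987297/4144661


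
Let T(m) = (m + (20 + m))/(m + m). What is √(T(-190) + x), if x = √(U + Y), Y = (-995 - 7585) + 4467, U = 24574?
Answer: √(342 + 361*√20461)/19 ≈ 12.000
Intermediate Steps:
T(m) = (20 + 2*m)/(2*m) (T(m) = (20 + 2*m)/((2*m)) = (20 + 2*m)*(1/(2*m)) = (20 + 2*m)/(2*m))
Y = -4113 (Y = -8580 + 4467 = -4113)
x = √20461 (x = √(24574 - 4113) = √20461 ≈ 143.04)
√(T(-190) + x) = √((10 - 190)/(-190) + √20461) = √(-1/190*(-180) + √20461) = √(18/19 + √20461)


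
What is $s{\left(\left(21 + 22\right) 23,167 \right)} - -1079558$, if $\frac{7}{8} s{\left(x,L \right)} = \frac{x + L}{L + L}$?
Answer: $\frac{1262007926}{1169} \approx 1.0796 \cdot 10^{6}$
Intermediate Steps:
$s{\left(x,L \right)} = \frac{4 \left(L + x\right)}{7 L}$ ($s{\left(x,L \right)} = \frac{8 \frac{x + L}{L + L}}{7} = \frac{8 \frac{L + x}{2 L}}{7} = \frac{4 \left(L + x\right)}{7 L}$)
$s{\left(\left(21 + 22\right) 23,167 \right)} - -1079558 = \frac{4 \left(167 + \left(21 + 22\right) 23\right)}{7 \cdot 167} - -1079558 = \frac{4}{7} \cdot \frac{1}{167} \left(167 + 43 \cdot 23\right) + 1079558 = \frac{4}{7} \cdot \frac{1}{167} \left(167 + 989\right) + 1079558 = \frac{4}{7} \cdot \frac{1}{167} \cdot 1156 + 1079558 = \frac{4624}{1169} + 1079558 = \frac{1262007926}{1169}$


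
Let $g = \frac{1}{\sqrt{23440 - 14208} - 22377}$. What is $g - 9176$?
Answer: $- \frac{4594614973249}{500720897} - \frac{4 \sqrt{577}}{500720897} \approx -9176.0$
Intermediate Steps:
$g = \frac{1}{-22377 + 4 \sqrt{577}}$ ($g = \frac{1}{\sqrt{9232} - 22377} = \frac{1}{4 \sqrt{577} - 22377} = \frac{1}{-22377 + 4 \sqrt{577}} \approx -4.4881 \cdot 10^{-5}$)
$g - 9176 = \left(- \frac{22377}{500720897} - \frac{4 \sqrt{577}}{500720897}\right) - 9176 = - \frac{4594614973249}{500720897} - \frac{4 \sqrt{577}}{500720897}$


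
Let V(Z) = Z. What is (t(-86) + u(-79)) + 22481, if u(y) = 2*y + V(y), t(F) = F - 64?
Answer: 22094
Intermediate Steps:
t(F) = -64 + F
u(y) = 3*y (u(y) = 2*y + y = 3*y)
(t(-86) + u(-79)) + 22481 = ((-64 - 86) + 3*(-79)) + 22481 = (-150 - 237) + 22481 = -387 + 22481 = 22094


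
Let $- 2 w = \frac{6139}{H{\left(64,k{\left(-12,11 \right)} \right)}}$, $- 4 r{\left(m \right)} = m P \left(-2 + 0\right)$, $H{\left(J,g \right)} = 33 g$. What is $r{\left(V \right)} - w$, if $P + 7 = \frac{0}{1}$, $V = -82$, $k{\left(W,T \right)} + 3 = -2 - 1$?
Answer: $\frac{107513}{396} \approx 271.5$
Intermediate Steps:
$k{\left(W,T \right)} = -6$ ($k{\left(W,T \right)} = -3 - 3 = -6$)
$P = -7$ ($P = -7 + \frac{0}{1} = -7 + 0 \cdot 1 = -7 + 0 = -7$)
$r{\left(m \right)} = - \frac{7 m}{2}$ ($r{\left(m \right)} = - \frac{m \left(-7\right) \left(-2 + 0\right)}{4} = - \frac{- 7 m \left(-2\right)}{4} = - \frac{14 m}{4} = - \frac{7 m}{2}$)
$w = \frac{6139}{396}$ ($w = - \frac{6139 \frac{1}{33 \left(-6\right)}}{2} = - \frac{6139 \frac{1}{-198}}{2} = - \frac{6139 \left(- \frac{1}{198}\right)}{2} = \left(- \frac{1}{2}\right) \left(- \frac{6139}{198}\right) = \frac{6139}{396} \approx 15.503$)
$r{\left(V \right)} - w = \left(- \frac{7}{2}\right) \left(-82\right) - \frac{6139}{396} = 287 - \frac{6139}{396} = \frac{107513}{396}$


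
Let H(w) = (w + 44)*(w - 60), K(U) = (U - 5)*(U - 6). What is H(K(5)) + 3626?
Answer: 986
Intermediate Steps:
K(U) = (-6 + U)*(-5 + U) (K(U) = (-5 + U)*(-6 + U) = (-6 + U)*(-5 + U))
H(w) = (-60 + w)*(44 + w) (H(w) = (44 + w)*(-60 + w) = (-60 + w)*(44 + w))
H(K(5)) + 3626 = (-2640 + (30 + 5² - 11*5)² - 16*(30 + 5² - 11*5)) + 3626 = (-2640 + (30 + 25 - 55)² - 16*(30 + 25 - 55)) + 3626 = (-2640 + 0² - 16*0) + 3626 = (-2640 + 0 + 0) + 3626 = -2640 + 3626 = 986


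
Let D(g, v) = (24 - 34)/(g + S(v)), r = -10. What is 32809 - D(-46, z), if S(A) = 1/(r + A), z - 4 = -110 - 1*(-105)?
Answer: 16634053/507 ≈ 32809.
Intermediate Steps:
z = -1 (z = 4 + (-110 - 1*(-105)) = 4 + (-110 + 105) = 4 - 5 = -1)
S(A) = 1/(-10 + A)
D(g, v) = -10/(g + 1/(-10 + v)) (D(g, v) = (24 - 34)/(g + 1/(-10 + v)) = -10/(g + 1/(-10 + v)))
32809 - D(-46, z) = 32809 - 10*(10 - 1*(-1))/(1 - 46*(-10 - 1)) = 32809 - 10*(10 + 1)/(1 - 46*(-11)) = 32809 - 10*11/(1 + 506) = 32809 - 10*11/507 = 32809 - 1*110/507 = 32809 - 110/507 = 16634053/507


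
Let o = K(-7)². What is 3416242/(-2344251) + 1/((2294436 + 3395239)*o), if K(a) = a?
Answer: -136061146574557/93366184158975 ≈ -1.4573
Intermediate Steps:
o = 49 (o = (-7)² = 49)
3416242/(-2344251) + 1/((2294436 + 3395239)*o) = 3416242/(-2344251) + 1/((2294436 + 3395239)*49) = 3416242*(-1/2344251) + (1/49)/5689675 = -3416242/2344251 + (1/5689675)*(1/49) = -3416242/2344251 + 1/278794075 = -136061146574557/93366184158975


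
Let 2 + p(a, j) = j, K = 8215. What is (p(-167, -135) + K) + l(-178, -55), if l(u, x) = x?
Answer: 8023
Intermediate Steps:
p(a, j) = -2 + j
(p(-167, -135) + K) + l(-178, -55) = ((-2 - 135) + 8215) - 55 = (-137 + 8215) - 55 = 8078 - 55 = 8023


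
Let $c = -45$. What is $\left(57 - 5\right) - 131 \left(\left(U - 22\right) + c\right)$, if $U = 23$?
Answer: $5816$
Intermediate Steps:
$\left(57 - 5\right) - 131 \left(\left(U - 22\right) + c\right) = \left(57 - 5\right) - 131 \left(\left(23 - 22\right) - 45\right) = \left(57 - 5\right) - 131 \left(1 - 45\right) = 52 - -5764 = 52 + 5764 = 5816$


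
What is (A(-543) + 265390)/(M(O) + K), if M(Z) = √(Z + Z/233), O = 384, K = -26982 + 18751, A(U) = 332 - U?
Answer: -510649141095/15785511257 - 12780720*√9087/15785511257 ≈ -32.426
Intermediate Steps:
K = -8231
M(Z) = 3*√6058*√Z/233 (M(Z) = √(Z + Z*(1/233)) = √(Z + Z/233) = √(234*Z/233) = 3*√6058*√Z/233)
(A(-543) + 265390)/(M(O) + K) = ((332 - 1*(-543)) + 265390)/(3*√6058*√384/233 - 8231) = ((332 + 543) + 265390)/(3*√6058*(8*√6)/233 - 8231) = (875 + 265390)/(48*√9087/233 - 8231) = 266265/(-8231 + 48*√9087/233)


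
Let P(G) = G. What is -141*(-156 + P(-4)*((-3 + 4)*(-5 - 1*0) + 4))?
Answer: 21432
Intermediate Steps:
-141*(-156 + P(-4)*((-3 + 4)*(-5 - 1*0) + 4)) = -141*(-156 - 4*((-3 + 4)*(-5 - 1*0) + 4)) = -141*(-156 - 4*(1*(-5 + 0) + 4)) = -141*(-156 - 4*(1*(-5) + 4)) = -141*(-156 - 4*(-5 + 4)) = -141*(-156 - 4*(-1)) = -141*(-156 + 4) = -141*(-152) = 21432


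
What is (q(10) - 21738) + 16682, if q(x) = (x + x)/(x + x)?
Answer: -5055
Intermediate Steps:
q(x) = 1 (q(x) = (2*x)/((2*x)) = (2*x)*(1/(2*x)) = 1)
(q(10) - 21738) + 16682 = (1 - 21738) + 16682 = -21737 + 16682 = -5055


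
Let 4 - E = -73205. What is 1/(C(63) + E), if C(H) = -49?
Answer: 1/73160 ≈ 1.3669e-5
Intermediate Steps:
E = 73209 (E = 4 - 1*(-73205) = 4 + 73205 = 73209)
1/(C(63) + E) = 1/(-49 + 73209) = 1/73160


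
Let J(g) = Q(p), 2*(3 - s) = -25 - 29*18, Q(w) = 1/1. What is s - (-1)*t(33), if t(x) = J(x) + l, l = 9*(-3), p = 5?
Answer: 501/2 ≈ 250.50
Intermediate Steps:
Q(w) = 1
l = -27
s = 553/2 (s = 3 - (-25 - 29*18)/2 = 3 - (-25 - 522)/2 = 3 - ½*(-547) = 3 + 547/2 = 553/2 ≈ 276.50)
J(g) = 1
t(x) = -26 (t(x) = 1 - 27 = -26)
s - (-1)*t(33) = 553/2 - (-1)*(-26) = 553/2 - 1*26 = 553/2 - 26 = 501/2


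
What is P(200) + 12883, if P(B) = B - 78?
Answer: 13005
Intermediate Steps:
P(B) = -78 + B
P(200) + 12883 = (-78 + 200) + 12883 = 122 + 12883 = 13005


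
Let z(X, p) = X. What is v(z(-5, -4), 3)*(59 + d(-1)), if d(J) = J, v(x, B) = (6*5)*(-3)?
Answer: -5220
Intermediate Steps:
v(x, B) = -90 (v(x, B) = 30*(-3) = -90)
v(z(-5, -4), 3)*(59 + d(-1)) = -90*(59 - 1) = -90*58 = -5220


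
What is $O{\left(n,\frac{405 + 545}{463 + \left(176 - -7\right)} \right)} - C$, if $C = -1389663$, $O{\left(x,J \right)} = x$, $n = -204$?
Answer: $1389459$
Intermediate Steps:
$O{\left(n,\frac{405 + 545}{463 + \left(176 - -7\right)} \right)} - C = -204 - -1389663 = -204 + 1389663 = 1389459$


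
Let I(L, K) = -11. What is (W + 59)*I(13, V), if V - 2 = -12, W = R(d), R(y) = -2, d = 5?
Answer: -627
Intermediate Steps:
W = -2
V = -10 (V = 2 - 12 = -10)
(W + 59)*I(13, V) = (-2 + 59)*(-11) = 57*(-11) = -627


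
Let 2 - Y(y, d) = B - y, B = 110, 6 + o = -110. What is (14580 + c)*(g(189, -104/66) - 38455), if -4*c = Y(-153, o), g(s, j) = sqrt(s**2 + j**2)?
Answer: -2252732355/4 + 722499*sqrt(28417)/44 ≈ -5.6041e+8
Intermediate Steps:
o = -116 (o = -6 - 110 = -116)
g(s, j) = sqrt(j**2 + s**2)
Y(y, d) = -108 + y (Y(y, d) = 2 - (110 - y) = 2 + (-110 + y) = -108 + y)
c = 261/4 (c = -(-108 - 153)/4 = -1/4*(-261) = 261/4 ≈ 65.250)
(14580 + c)*(g(189, -104/66) - 38455) = (14580 + 261/4)*(sqrt((-104/66)**2 + 189**2) - 38455) = 58581*(sqrt((-104*1/66)**2 + 35721) - 38455)/4 = 58581*(sqrt((-52/33)**2 + 35721) - 38455)/4 = 58581*(sqrt(2704/1089 + 35721) - 38455)/4 = 58581*(sqrt(38902873/1089) - 38455)/4 = 58581*(37*sqrt(28417)/33 - 38455)/4 = 58581*(-38455 + 37*sqrt(28417)/33)/4 = -2252732355/4 + 722499*sqrt(28417)/44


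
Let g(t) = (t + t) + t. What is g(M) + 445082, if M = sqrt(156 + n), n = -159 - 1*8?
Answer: 445082 + 3*I*sqrt(11) ≈ 4.4508e+5 + 9.9499*I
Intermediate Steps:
n = -167 (n = -159 - 8 = -167)
M = I*sqrt(11) (M = sqrt(156 - 167) = sqrt(-11) = I*sqrt(11) ≈ 3.3166*I)
g(t) = 3*t (g(t) = 2*t + t = 3*t)
g(M) + 445082 = 3*(I*sqrt(11)) + 445082 = 3*I*sqrt(11) + 445082 = 445082 + 3*I*sqrt(11)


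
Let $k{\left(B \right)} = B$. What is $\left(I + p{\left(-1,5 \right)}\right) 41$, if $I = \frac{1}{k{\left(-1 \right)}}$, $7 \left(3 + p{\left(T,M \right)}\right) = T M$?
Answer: $- \frac{1353}{7} \approx -193.29$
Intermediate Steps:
$p{\left(T,M \right)} = -3 + \frac{M T}{7}$ ($p{\left(T,M \right)} = -3 + \frac{T M}{7} = -3 + \frac{M T}{7}$)
$I = -1$ ($I = \frac{1}{-1} = -1$)
$\left(I + p{\left(-1,5 \right)}\right) 41 = \left(-1 - \left(3 - - \frac{5}{7}\right)\right) 41 = \left(-1 - \frac{26}{7}\right) 41 = \left(- \frac{33}{7}\right) 41 = - \frac{1353}{7}$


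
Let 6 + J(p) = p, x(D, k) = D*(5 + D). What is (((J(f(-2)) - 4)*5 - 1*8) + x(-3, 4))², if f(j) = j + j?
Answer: 7056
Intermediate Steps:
f(j) = 2*j
J(p) = -6 + p
(((J(f(-2)) - 4)*5 - 1*8) + x(-3, 4))² = ((((-6 + 2*(-2)) - 4)*5 - 1*8) - 3*(5 - 3))² = ((((-6 - 4) - 4)*5 - 8) - 3*2)² = (((-10 - 4)*5 - 8) - 6)² = ((-14*5 - 8) - 6)² = ((-70 - 8) - 6)² = (-78 - 6)² = (-84)² = 7056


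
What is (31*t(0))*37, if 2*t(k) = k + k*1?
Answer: 0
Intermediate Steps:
t(k) = k (t(k) = (k + k*1)/2 = (k + k)/2 = (2*k)/2 = k)
(31*t(0))*37 = (31*0)*37 = 0*37 = 0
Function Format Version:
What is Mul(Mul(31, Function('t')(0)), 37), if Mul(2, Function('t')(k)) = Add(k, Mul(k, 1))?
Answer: 0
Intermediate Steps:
Function('t')(k) = k (Function('t')(k) = Mul(Rational(1, 2), Add(k, Mul(k, 1))) = Mul(Rational(1, 2), Add(k, k)) = Mul(Rational(1, 2), Mul(2, k)) = k)
Mul(Mul(31, Function('t')(0)), 37) = Mul(Mul(31, 0), 37) = Mul(0, 37) = 0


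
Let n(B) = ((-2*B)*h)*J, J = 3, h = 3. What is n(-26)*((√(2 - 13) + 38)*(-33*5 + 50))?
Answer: -2045160 - 53820*I*√11 ≈ -2.0452e+6 - 1.785e+5*I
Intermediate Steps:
n(B) = -18*B (n(B) = (-2*B*3)*3 = -6*B*3 = -18*B)
n(-26)*((√(2 - 13) + 38)*(-33*5 + 50)) = (-18*(-26))*((√(2 - 13) + 38)*(-33*5 + 50)) = 468*((√(-11) + 38)*(-165 + 50)) = 468*((I*√11 + 38)*(-115)) = 468*((38 + I*√11)*(-115)) = 468*(-4370 - 115*I*√11) = -2045160 - 53820*I*√11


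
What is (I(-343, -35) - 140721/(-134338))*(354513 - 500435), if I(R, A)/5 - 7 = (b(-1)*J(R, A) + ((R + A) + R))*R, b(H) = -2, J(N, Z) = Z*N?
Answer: -415715126207351481/67169 ≈ -6.1891e+12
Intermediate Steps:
J(N, Z) = N*Z
I(R, A) = 35 + 5*R*(A + 2*R - 2*A*R) (I(R, A) = 35 + 5*((-2*R*A + ((R + A) + R))*R) = 35 + 5*((-2*A*R + ((A + R) + R))*R) = 35 + 5*((-2*A*R + (A + 2*R))*R) = 35 + 5*((A + 2*R - 2*A*R)*R) = 35 + 5*(R*(A + 2*R - 2*A*R)) = 35 + 5*R*(A + 2*R - 2*A*R))
(I(-343, -35) - 140721/(-134338))*(354513 - 500435) = ((35 + 10*(-343)**2 - 10*(-35)*(-343)**2 + 5*(-35)*(-343)) - 140721/(-134338))*(354513 - 500435) = ((35 + 10*117649 - 10*(-35)*117649 + 60025) - 140721*(-1/134338))*(-145922) = ((35 + 1176490 + 41177150 + 60025) + 140721/134338)*(-145922) = (42413700 + 140721/134338)*(-145922) = (5697771771321/134338)*(-145922) = -415715126207351481/67169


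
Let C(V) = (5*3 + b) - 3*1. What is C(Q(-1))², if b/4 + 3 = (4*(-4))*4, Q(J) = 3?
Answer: 65536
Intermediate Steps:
b = -268 (b = -12 + 4*((4*(-4))*4) = -12 + 4*(-16*4) = -12 + 4*(-64) = -12 - 256 = -268)
C(V) = -256 (C(V) = (5*3 - 268) - 3*1 = (15 - 268) - 3 = -253 - 3 = -256)
C(Q(-1))² = (-256)² = 65536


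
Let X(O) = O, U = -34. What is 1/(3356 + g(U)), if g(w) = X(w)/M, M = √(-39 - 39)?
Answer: 65442/219623641 - 17*I*√78/439247282 ≈ 0.00029797 - 3.4181e-7*I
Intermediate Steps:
M = I*√78 (M = √(-78) = I*√78 ≈ 8.8318*I)
g(w) = -I*w*√78/78 (g(w) = w/((I*√78)) = w*(-I*√78/78) = -I*w*√78/78)
1/(3356 + g(U)) = 1/(3356 - 1/78*I*(-34)*√78) = 1/(3356 + 17*I*√78/39)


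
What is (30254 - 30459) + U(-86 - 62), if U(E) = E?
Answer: -353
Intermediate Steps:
(30254 - 30459) + U(-86 - 62) = (30254 - 30459) + (-86 - 62) = -205 - 148 = -353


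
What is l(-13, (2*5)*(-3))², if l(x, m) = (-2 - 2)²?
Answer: 256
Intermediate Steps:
l(x, m) = 16 (l(x, m) = (-4)² = 16)
l(-13, (2*5)*(-3))² = 16² = 256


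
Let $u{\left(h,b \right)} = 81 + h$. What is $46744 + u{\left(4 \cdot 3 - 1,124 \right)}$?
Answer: $46836$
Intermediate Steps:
$46744 + u{\left(4 \cdot 3 - 1,124 \right)} = 46744 + \left(81 + \left(4 \cdot 3 - 1\right)\right) = 46744 + \left(81 + \left(12 - 1\right)\right) = 46744 + \left(81 + 11\right) = 46744 + 92 = 46836$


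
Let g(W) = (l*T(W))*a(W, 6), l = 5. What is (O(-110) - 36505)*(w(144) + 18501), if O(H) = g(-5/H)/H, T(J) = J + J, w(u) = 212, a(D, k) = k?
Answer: -82657342004/121 ≈ -6.8312e+8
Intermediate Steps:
T(J) = 2*J
g(W) = 60*W (g(W) = (5*(2*W))*6 = (10*W)*6 = 60*W)
O(H) = -300/H**2 (O(H) = (60*(-5/H))/H = (-300/H)/H = -300/H**2)
(O(-110) - 36505)*(w(144) + 18501) = (-300/(-110)**2 - 36505)*(212 + 18501) = (-300*1/12100 - 36505)*18713 = (-3/121 - 36505)*18713 = -4417108/121*18713 = -82657342004/121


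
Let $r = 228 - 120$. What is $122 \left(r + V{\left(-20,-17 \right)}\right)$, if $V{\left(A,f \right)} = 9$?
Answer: $14274$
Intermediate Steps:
$r = 108$ ($r = 228 - 120 = 108$)
$122 \left(r + V{\left(-20,-17 \right)}\right) = 122 \left(108 + 9\right) = 122 \cdot 117 = 14274$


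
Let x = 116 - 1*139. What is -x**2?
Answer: -529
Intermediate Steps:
x = -23 (x = 116 - 139 = -23)
-x**2 = -1*(-23)**2 = -1*529 = -529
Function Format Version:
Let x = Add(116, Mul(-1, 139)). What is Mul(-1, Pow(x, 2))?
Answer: -529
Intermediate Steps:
x = -23 (x = Add(116, -139) = -23)
Mul(-1, Pow(x, 2)) = Mul(-1, Pow(-23, 2)) = Mul(-1, 529) = -529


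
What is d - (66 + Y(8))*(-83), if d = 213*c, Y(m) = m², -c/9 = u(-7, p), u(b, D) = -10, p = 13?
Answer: 29960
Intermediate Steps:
c = 90 (c = -9*(-10) = 90)
d = 19170 (d = 213*90 = 19170)
d - (66 + Y(8))*(-83) = 19170 - (66 + 8²)*(-83) = 19170 - (66 + 64)*(-83) = 19170 - 130*(-83) = 19170 - 1*(-10790) = 19170 + 10790 = 29960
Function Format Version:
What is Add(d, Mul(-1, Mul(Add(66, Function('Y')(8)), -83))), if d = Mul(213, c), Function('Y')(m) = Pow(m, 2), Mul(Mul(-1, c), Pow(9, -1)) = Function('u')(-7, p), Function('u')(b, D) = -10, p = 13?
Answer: 29960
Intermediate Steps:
c = 90 (c = Mul(-9, -10) = 90)
d = 19170 (d = Mul(213, 90) = 19170)
Add(d, Mul(-1, Mul(Add(66, Function('Y')(8)), -83))) = Add(19170, Mul(-1, Mul(Add(66, Pow(8, 2)), -83))) = Add(19170, Mul(-1, Mul(Add(66, 64), -83))) = Add(19170, Mul(-1, Mul(130, -83))) = Add(19170, Mul(-1, -10790)) = Add(19170, 10790) = 29960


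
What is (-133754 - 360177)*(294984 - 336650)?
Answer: 20580129046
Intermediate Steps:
(-133754 - 360177)*(294984 - 336650) = -493931*(-41666) = 20580129046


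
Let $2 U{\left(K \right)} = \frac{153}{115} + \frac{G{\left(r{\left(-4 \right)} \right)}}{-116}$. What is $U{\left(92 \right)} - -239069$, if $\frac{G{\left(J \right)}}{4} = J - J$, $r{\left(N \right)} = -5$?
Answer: $\frac{54986023}{230} \approx 2.3907 \cdot 10^{5}$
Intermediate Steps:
$G{\left(J \right)} = 0$ ($G{\left(J \right)} = 4 \left(J - J\right) = 4 \cdot 0 = 0$)
$U{\left(K \right)} = \frac{153}{230}$ ($U{\left(K \right)} = \frac{\frac{153}{115} + \frac{0}{-116}}{2} = \frac{153 \cdot \frac{1}{115} + 0 \left(- \frac{1}{116}\right)}{2} = \frac{\frac{153}{115} + 0}{2} = \frac{1}{2} \cdot \frac{153}{115} = \frac{153}{230}$)
$U{\left(92 \right)} - -239069 = \frac{153}{230} - -239069 = \frac{153}{230} + 239069 = \frac{54986023}{230}$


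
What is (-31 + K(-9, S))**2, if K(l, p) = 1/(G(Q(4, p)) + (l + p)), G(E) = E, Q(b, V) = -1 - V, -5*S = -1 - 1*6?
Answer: 96721/100 ≈ 967.21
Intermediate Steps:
S = 7/5 (S = -(-1 - 1*6)/5 = -(-1 - 6)/5 = -1/5*(-7) = 7/5 ≈ 1.4000)
K(l, p) = 1/(-1 + l) (K(l, p) = 1/((-1 - p) + (l + p)) = 1/(-1 + l))
(-31 + K(-9, S))**2 = (-31 + 1/(-1 - 9))**2 = (-31 + 1/(-10))**2 = (-31 - 1/10)**2 = (-311/10)**2 = 96721/100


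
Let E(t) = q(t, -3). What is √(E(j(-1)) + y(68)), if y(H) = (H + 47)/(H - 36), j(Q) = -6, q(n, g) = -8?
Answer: I*√282/8 ≈ 2.0991*I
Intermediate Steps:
E(t) = -8
y(H) = (47 + H)/(-36 + H)
√(E(j(-1)) + y(68)) = √(-8 + (47 + 68)/(-36 + 68)) = √(-8 + 115/32) = √(-141/32) = I*√282/8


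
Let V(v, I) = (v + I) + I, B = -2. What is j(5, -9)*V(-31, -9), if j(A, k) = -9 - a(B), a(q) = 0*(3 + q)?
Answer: 441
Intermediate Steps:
a(q) = 0
V(v, I) = v + 2*I (V(v, I) = (I + v) + I = v + 2*I)
j(A, k) = -9 (j(A, k) = -9 - 1*0 = -9 + 0 = -9)
j(5, -9)*V(-31, -9) = -9*(-31 + 2*(-9)) = -9*(-31 - 18) = -9*(-49) = 441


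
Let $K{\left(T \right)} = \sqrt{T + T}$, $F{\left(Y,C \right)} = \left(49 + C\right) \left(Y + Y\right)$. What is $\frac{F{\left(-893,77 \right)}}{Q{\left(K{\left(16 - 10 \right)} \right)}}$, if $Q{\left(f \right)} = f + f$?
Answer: $- 18753 \sqrt{3} \approx -32481.0$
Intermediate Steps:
$F{\left(Y,C \right)} = 2 Y \left(49 + C\right)$ ($F{\left(Y,C \right)} = \left(49 + C\right) 2 Y = 2 Y \left(49 + C\right)$)
$K{\left(T \right)} = \sqrt{2} \sqrt{T}$ ($K{\left(T \right)} = \sqrt{2 T} = \sqrt{2} \sqrt{T}$)
$Q{\left(f \right)} = 2 f$
$\frac{F{\left(-893,77 \right)}}{Q{\left(K{\left(16 - 10 \right)} \right)}} = \frac{2 \left(-893\right) \left(49 + 77\right)}{2 \sqrt{2} \sqrt{16 - 10}} = \frac{2 \left(-893\right) 126}{2 \sqrt{2} \sqrt{6}} = - \frac{225036}{2 \cdot 2 \sqrt{3}} = - \frac{225036}{4 \sqrt{3}} = - 225036 \frac{\sqrt{3}}{12} = - 18753 \sqrt{3}$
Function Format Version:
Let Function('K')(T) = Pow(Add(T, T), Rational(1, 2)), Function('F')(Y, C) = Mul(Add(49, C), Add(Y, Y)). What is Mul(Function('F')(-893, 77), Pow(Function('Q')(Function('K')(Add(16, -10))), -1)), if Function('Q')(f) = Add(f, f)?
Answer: Mul(-18753, Pow(3, Rational(1, 2))) ≈ -32481.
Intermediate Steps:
Function('F')(Y, C) = Mul(2, Y, Add(49, C)) (Function('F')(Y, C) = Mul(Add(49, C), Mul(2, Y)) = Mul(2, Y, Add(49, C)))
Function('K')(T) = Mul(Pow(2, Rational(1, 2)), Pow(T, Rational(1, 2))) (Function('K')(T) = Pow(Mul(2, T), Rational(1, 2)) = Mul(Pow(2, Rational(1, 2)), Pow(T, Rational(1, 2))))
Function('Q')(f) = Mul(2, f)
Mul(Function('F')(-893, 77), Pow(Function('Q')(Function('K')(Add(16, -10))), -1)) = Mul(Mul(2, -893, Add(49, 77)), Pow(Mul(2, Mul(Pow(2, Rational(1, 2)), Pow(Add(16, -10), Rational(1, 2)))), -1)) = Mul(Mul(2, -893, 126), Pow(Mul(2, Mul(Pow(2, Rational(1, 2)), Pow(6, Rational(1, 2)))), -1)) = Mul(-225036, Pow(Mul(2, Mul(2, Pow(3, Rational(1, 2)))), -1)) = Mul(-225036, Pow(Mul(4, Pow(3, Rational(1, 2))), -1)) = Mul(-225036, Mul(Rational(1, 12), Pow(3, Rational(1, 2)))) = Mul(-18753, Pow(3, Rational(1, 2)))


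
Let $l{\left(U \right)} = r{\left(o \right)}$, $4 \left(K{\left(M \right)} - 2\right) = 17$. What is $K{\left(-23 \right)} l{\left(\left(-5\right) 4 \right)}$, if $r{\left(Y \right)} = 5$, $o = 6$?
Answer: $\frac{125}{4} \approx 31.25$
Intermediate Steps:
$K{\left(M \right)} = \frac{25}{4}$ ($K{\left(M \right)} = 2 + \frac{1}{4} \cdot 17 = 2 + \frac{17}{4} = \frac{25}{4}$)
$l{\left(U \right)} = 5$
$K{\left(-23 \right)} l{\left(\left(-5\right) 4 \right)} = \frac{25}{4} \cdot 5 = \frac{125}{4}$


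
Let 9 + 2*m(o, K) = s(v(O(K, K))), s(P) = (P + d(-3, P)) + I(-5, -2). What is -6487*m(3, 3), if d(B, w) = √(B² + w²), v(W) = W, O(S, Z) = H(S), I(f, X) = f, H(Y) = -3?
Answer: 110279/2 - 19461*√2/2 ≈ 41379.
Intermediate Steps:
O(S, Z) = -3
s(P) = -5 + P + √(9 + P²) (s(P) = (P + √((-3)² + P²)) - 5 = (P + √(9 + P²)) - 5 = -5 + P + √(9 + P²))
m(o, K) = -17/2 + 3*√2/2 (m(o, K) = -9/2 + (-5 - 3 + √(9 + (-3)²))/2 = -9/2 + (-5 - 3 + √(9 + 9))/2 = -9/2 + (-5 - 3 + √18)/2 = -9/2 + (-5 - 3 + 3*√2)/2 = -9/2 + (-8 + 3*√2)/2 = -9/2 + (-4 + 3*√2/2) = -17/2 + 3*√2/2)
-6487*m(3, 3) = -6487*(-17/2 + 3*√2/2) = 110279/2 - 19461*√2/2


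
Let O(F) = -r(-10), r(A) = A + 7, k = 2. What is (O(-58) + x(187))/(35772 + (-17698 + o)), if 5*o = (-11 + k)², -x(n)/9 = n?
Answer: -8400/90451 ≈ -0.092868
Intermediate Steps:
r(A) = 7 + A
x(n) = -9*n
o = 81/5 (o = (-11 + 2)²/5 = (⅕)*(-9)² = (⅕)*81 = 81/5 ≈ 16.200)
O(F) = 3 (O(F) = -(7 - 10) = -1*(-3) = 3)
(O(-58) + x(187))/(35772 + (-17698 + o)) = (3 - 9*187)/(35772 + (-17698 + 81/5)) = (3 - 1683)/(35772 - 88409/5) = -1680/90451/5 = -1680*5/90451 = -8400/90451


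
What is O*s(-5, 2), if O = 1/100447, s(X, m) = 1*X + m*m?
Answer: -1/100447 ≈ -9.9555e-6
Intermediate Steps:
s(X, m) = X + m**2
O = 1/100447 ≈ 9.9555e-6
O*s(-5, 2) = (-5 + 2**2)/100447 = (-5 + 4)/100447 = (1/100447)*(-1) = -1/100447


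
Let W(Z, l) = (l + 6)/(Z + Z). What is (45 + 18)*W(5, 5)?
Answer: 693/10 ≈ 69.300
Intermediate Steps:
W(Z, l) = (6 + l)/(2*Z) (W(Z, l) = (6 + l)/((2*Z)) = (6 + l)*(1/(2*Z)) = (6 + l)/(2*Z))
(45 + 18)*W(5, 5) = (45 + 18)*((½)*(6 + 5)/5) = 63*((½)*(⅕)*11) = 63*(11/10) = 693/10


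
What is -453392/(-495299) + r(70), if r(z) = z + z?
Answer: 69795252/495299 ≈ 140.92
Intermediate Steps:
r(z) = 2*z
-453392/(-495299) + r(70) = -453392/(-495299) + 2*70 = -453392*(-1/495299) + 140 = 453392/495299 + 140 = 69795252/495299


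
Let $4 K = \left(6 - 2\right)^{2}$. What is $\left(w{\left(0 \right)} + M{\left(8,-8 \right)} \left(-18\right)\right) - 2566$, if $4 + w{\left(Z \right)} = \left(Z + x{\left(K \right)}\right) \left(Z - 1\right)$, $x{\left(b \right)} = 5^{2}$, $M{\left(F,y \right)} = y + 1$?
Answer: $-2469$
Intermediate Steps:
$M{\left(F,y \right)} = 1 + y$
$K = 4$ ($K = \frac{\left(6 - 2\right)^{2}}{4} = \frac{4^{2}}{4} = \frac{1}{4} \cdot 16 = 4$)
$x{\left(b \right)} = 25$
$w{\left(Z \right)} = -4 + \left(-1 + Z\right) \left(25 + Z\right)$ ($w{\left(Z \right)} = -4 + \left(Z + 25\right) \left(Z - 1\right) = -4 + \left(25 + Z\right) \left(-1 + Z\right) = -4 + \left(-1 + Z\right) \left(25 + Z\right)$)
$\left(w{\left(0 \right)} + M{\left(8,-8 \right)} \left(-18\right)\right) - 2566 = \left(\left(-29 + 0^{2} + 24 \cdot 0\right) + \left(1 - 8\right) \left(-18\right)\right) - 2566 = \left(\left(-29 + 0 + 0\right) - -126\right) - 2566 = \left(-29 + 126\right) - 2566 = 97 - 2566 = -2469$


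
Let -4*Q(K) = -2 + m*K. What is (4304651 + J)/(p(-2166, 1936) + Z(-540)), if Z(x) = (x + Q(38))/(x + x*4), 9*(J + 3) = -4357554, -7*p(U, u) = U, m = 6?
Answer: 144413967600/11704751 ≈ 12338.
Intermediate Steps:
p(U, u) = -U/7
J = -1452527/3 (J = -3 + (⅑)*(-4357554) = -3 - 1452518/3 = -1452527/3 ≈ -4.8418e+5)
Q(K) = ½ - 3*K/2 (Q(K) = -(-2 + 6*K)/4 = ½ - 3*K/2)
Z(x) = (-113/2 + x)/(5*x) (Z(x) = (x + (½ - 3/2*38))/(x + x*4) = (x + (½ - 57))/(x + 4*x) = (x - 113/2)/((5*x)) = (-113/2 + x)*(1/(5*x)) = (-113/2 + x)/(5*x))
(4304651 + J)/(p(-2166, 1936) + Z(-540)) = (4304651 - 1452527/3)/(-⅐*(-2166) + (⅒)*(-113 + 2*(-540))/(-540)) = 11461426/(3*(2166/7 + (⅒)*(-1/540)*(-113 - 1080))) = 11461426/(3*(2166/7 + (⅒)*(-1/540)*(-1193))) = 11461426/(3*(2166/7 + 1193/5400)) = 11461426/(3*(11704751/37800)) = (11461426/3)*(37800/11704751) = 144413967600/11704751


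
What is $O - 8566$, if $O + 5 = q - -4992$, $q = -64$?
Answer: $-3643$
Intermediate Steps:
$O = 4923$ ($O = -5 - -4928 = -5 + \left(-64 + 4992\right) = -5 + 4928 = 4923$)
$O - 8566 = 4923 - 8566 = -3643$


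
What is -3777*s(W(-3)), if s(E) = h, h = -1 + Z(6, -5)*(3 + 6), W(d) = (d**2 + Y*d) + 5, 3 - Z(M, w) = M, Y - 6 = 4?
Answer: 105756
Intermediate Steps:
Y = 10 (Y = 6 + 4 = 10)
Z(M, w) = 3 - M
W(d) = 5 + d**2 + 10*d (W(d) = (d**2 + 10*d) + 5 = 5 + d**2 + 10*d)
h = -28 (h = -1 + (3 - 1*6)*(3 + 6) = -1 + (3 - 6)*9 = -1 - 3*9 = -1 - 27 = -28)
s(E) = -28
-3777*s(W(-3)) = -3777*(-28) = 105756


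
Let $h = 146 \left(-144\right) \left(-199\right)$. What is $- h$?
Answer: $-4183776$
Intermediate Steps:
$h = 4183776$ ($h = \left(-21024\right) \left(-199\right) = 4183776$)
$- h = \left(-1\right) 4183776 = -4183776$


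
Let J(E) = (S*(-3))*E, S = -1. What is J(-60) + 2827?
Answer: 2647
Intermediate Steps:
J(E) = 3*E (J(E) = (-1*(-3))*E = 3*E)
J(-60) + 2827 = 3*(-60) + 2827 = -180 + 2827 = 2647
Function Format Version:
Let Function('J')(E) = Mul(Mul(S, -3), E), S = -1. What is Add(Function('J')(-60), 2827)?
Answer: 2647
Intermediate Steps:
Function('J')(E) = Mul(3, E) (Function('J')(E) = Mul(Mul(-1, -3), E) = Mul(3, E))
Add(Function('J')(-60), 2827) = Add(Mul(3, -60), 2827) = Add(-180, 2827) = 2647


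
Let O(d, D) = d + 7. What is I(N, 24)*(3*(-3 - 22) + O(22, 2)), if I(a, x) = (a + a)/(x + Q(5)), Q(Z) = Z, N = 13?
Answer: -1196/29 ≈ -41.241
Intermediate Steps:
O(d, D) = 7 + d
I(a, x) = 2*a/(5 + x) (I(a, x) = (a + a)/(x + 5) = (2*a)/(5 + x) = 2*a/(5 + x))
I(N, 24)*(3*(-3 - 22) + O(22, 2)) = (2*13/(5 + 24))*(3*(-3 - 22) + (7 + 22)) = (2*13/29)*(3*(-25) + 29) = (2*13*(1/29))*(-75 + 29) = (26/29)*(-46) = -1196/29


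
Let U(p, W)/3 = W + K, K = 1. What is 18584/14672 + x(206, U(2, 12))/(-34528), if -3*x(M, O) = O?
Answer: 3085861/2435552 ≈ 1.2670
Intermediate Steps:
U(p, W) = 3 + 3*W (U(p, W) = 3*(W + 1) = 3*(1 + W) = 3 + 3*W)
x(M, O) = -O/3
18584/14672 + x(206, U(2, 12))/(-34528) = 18584/14672 - (3 + 3*12)/3/(-34528) = 18584*(1/14672) - (3 + 36)/3*(-1/34528) = 2323/1834 - 1/3*39*(-1/34528) = 2323/1834 - 13*(-1/34528) = 2323/1834 + 1/2656 = 3085861/2435552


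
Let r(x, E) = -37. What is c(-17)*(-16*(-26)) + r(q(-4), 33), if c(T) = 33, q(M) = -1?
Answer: 13691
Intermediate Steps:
c(-17)*(-16*(-26)) + r(q(-4), 33) = 33*(-16*(-26)) - 37 = 33*416 - 37 = 13728 - 37 = 13691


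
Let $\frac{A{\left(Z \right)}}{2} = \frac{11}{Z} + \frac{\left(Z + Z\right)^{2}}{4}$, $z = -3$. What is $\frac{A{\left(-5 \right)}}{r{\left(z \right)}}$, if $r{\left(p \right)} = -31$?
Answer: $- \frac{228}{155} \approx -1.471$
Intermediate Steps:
$A{\left(Z \right)} = 2 Z^{2} + \frac{22}{Z}$ ($A{\left(Z \right)} = 2 \left(\frac{11}{Z} + \frac{\left(Z + Z\right)^{2}}{4}\right) = 2 \left(\frac{11}{Z} + \left(2 Z\right)^{2} \cdot \frac{1}{4}\right) = 2 \left(\frac{11}{Z} + 4 Z^{2} \cdot \frac{1}{4}\right) = 2 \left(\frac{11}{Z} + Z^{2}\right) = 2 \left(Z^{2} + \frac{11}{Z}\right) = 2 Z^{2} + \frac{22}{Z}$)
$\frac{A{\left(-5 \right)}}{r{\left(z \right)}} = \frac{2 \frac{1}{-5} \left(11 + \left(-5\right)^{3}\right)}{-31} = 2 \left(- \frac{1}{5}\right) \left(11 - 125\right) \left(- \frac{1}{31}\right) = 2 \left(- \frac{1}{5}\right) \left(-114\right) \left(- \frac{1}{31}\right) = \frac{228}{5} \left(- \frac{1}{31}\right) = - \frac{228}{155}$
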